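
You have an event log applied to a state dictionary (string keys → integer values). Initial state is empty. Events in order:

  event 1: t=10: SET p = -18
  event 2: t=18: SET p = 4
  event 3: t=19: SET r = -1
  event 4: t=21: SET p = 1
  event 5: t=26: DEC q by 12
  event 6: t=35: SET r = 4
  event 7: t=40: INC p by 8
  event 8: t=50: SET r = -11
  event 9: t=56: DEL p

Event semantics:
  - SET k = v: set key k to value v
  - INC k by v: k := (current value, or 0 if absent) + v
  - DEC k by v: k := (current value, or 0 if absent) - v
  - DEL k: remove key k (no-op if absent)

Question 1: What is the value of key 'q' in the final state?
Answer: -12

Derivation:
Track key 'q' through all 9 events:
  event 1 (t=10: SET p = -18): q unchanged
  event 2 (t=18: SET p = 4): q unchanged
  event 3 (t=19: SET r = -1): q unchanged
  event 4 (t=21: SET p = 1): q unchanged
  event 5 (t=26: DEC q by 12): q (absent) -> -12
  event 6 (t=35: SET r = 4): q unchanged
  event 7 (t=40: INC p by 8): q unchanged
  event 8 (t=50: SET r = -11): q unchanged
  event 9 (t=56: DEL p): q unchanged
Final: q = -12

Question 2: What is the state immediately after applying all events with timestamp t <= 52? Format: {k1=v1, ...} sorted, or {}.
Apply events with t <= 52 (8 events):
  after event 1 (t=10: SET p = -18): {p=-18}
  after event 2 (t=18: SET p = 4): {p=4}
  after event 3 (t=19: SET r = -1): {p=4, r=-1}
  after event 4 (t=21: SET p = 1): {p=1, r=-1}
  after event 5 (t=26: DEC q by 12): {p=1, q=-12, r=-1}
  after event 6 (t=35: SET r = 4): {p=1, q=-12, r=4}
  after event 7 (t=40: INC p by 8): {p=9, q=-12, r=4}
  after event 8 (t=50: SET r = -11): {p=9, q=-12, r=-11}

Answer: {p=9, q=-12, r=-11}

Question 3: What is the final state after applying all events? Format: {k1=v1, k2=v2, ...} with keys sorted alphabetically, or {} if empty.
Answer: {q=-12, r=-11}

Derivation:
  after event 1 (t=10: SET p = -18): {p=-18}
  after event 2 (t=18: SET p = 4): {p=4}
  after event 3 (t=19: SET r = -1): {p=4, r=-1}
  after event 4 (t=21: SET p = 1): {p=1, r=-1}
  after event 5 (t=26: DEC q by 12): {p=1, q=-12, r=-1}
  after event 6 (t=35: SET r = 4): {p=1, q=-12, r=4}
  after event 7 (t=40: INC p by 8): {p=9, q=-12, r=4}
  after event 8 (t=50: SET r = -11): {p=9, q=-12, r=-11}
  after event 9 (t=56: DEL p): {q=-12, r=-11}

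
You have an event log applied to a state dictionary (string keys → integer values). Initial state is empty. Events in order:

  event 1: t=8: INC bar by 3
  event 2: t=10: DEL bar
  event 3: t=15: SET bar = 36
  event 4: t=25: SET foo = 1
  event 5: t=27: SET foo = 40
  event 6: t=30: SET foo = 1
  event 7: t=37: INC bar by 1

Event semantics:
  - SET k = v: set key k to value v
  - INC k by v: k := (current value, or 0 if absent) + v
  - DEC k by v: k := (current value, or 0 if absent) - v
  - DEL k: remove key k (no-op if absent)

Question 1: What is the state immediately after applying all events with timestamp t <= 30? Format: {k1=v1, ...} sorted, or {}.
Answer: {bar=36, foo=1}

Derivation:
Apply events with t <= 30 (6 events):
  after event 1 (t=8: INC bar by 3): {bar=3}
  after event 2 (t=10: DEL bar): {}
  after event 3 (t=15: SET bar = 36): {bar=36}
  after event 4 (t=25: SET foo = 1): {bar=36, foo=1}
  after event 5 (t=27: SET foo = 40): {bar=36, foo=40}
  after event 6 (t=30: SET foo = 1): {bar=36, foo=1}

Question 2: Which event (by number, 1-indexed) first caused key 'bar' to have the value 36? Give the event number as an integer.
Looking for first event where bar becomes 36:
  event 1: bar = 3
  event 2: bar = (absent)
  event 3: bar (absent) -> 36  <-- first match

Answer: 3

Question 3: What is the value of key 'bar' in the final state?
Track key 'bar' through all 7 events:
  event 1 (t=8: INC bar by 3): bar (absent) -> 3
  event 2 (t=10: DEL bar): bar 3 -> (absent)
  event 3 (t=15: SET bar = 36): bar (absent) -> 36
  event 4 (t=25: SET foo = 1): bar unchanged
  event 5 (t=27: SET foo = 40): bar unchanged
  event 6 (t=30: SET foo = 1): bar unchanged
  event 7 (t=37: INC bar by 1): bar 36 -> 37
Final: bar = 37

Answer: 37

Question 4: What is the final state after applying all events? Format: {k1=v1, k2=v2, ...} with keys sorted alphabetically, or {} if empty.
Answer: {bar=37, foo=1}

Derivation:
  after event 1 (t=8: INC bar by 3): {bar=3}
  after event 2 (t=10: DEL bar): {}
  after event 3 (t=15: SET bar = 36): {bar=36}
  after event 4 (t=25: SET foo = 1): {bar=36, foo=1}
  after event 5 (t=27: SET foo = 40): {bar=36, foo=40}
  after event 6 (t=30: SET foo = 1): {bar=36, foo=1}
  after event 7 (t=37: INC bar by 1): {bar=37, foo=1}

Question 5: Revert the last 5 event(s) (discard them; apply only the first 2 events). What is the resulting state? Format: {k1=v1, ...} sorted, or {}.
Keep first 2 events (discard last 5):
  after event 1 (t=8: INC bar by 3): {bar=3}
  after event 2 (t=10: DEL bar): {}

Answer: {}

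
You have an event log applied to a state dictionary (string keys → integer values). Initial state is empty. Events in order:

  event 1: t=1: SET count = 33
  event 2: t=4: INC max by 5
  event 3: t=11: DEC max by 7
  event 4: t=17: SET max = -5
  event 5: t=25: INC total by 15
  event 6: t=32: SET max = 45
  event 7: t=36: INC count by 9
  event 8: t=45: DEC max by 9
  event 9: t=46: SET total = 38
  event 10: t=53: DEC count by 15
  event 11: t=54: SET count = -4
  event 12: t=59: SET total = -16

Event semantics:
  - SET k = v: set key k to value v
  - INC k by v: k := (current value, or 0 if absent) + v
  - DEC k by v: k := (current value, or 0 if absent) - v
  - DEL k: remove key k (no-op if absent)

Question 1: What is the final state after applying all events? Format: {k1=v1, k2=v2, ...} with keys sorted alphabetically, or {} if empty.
  after event 1 (t=1: SET count = 33): {count=33}
  after event 2 (t=4: INC max by 5): {count=33, max=5}
  after event 3 (t=11: DEC max by 7): {count=33, max=-2}
  after event 4 (t=17: SET max = -5): {count=33, max=-5}
  after event 5 (t=25: INC total by 15): {count=33, max=-5, total=15}
  after event 6 (t=32: SET max = 45): {count=33, max=45, total=15}
  after event 7 (t=36: INC count by 9): {count=42, max=45, total=15}
  after event 8 (t=45: DEC max by 9): {count=42, max=36, total=15}
  after event 9 (t=46: SET total = 38): {count=42, max=36, total=38}
  after event 10 (t=53: DEC count by 15): {count=27, max=36, total=38}
  after event 11 (t=54: SET count = -4): {count=-4, max=36, total=38}
  after event 12 (t=59: SET total = -16): {count=-4, max=36, total=-16}

Answer: {count=-4, max=36, total=-16}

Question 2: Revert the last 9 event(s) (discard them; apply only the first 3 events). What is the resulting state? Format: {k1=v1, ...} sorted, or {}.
Answer: {count=33, max=-2}

Derivation:
Keep first 3 events (discard last 9):
  after event 1 (t=1: SET count = 33): {count=33}
  after event 2 (t=4: INC max by 5): {count=33, max=5}
  after event 3 (t=11: DEC max by 7): {count=33, max=-2}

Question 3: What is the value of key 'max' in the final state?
Answer: 36

Derivation:
Track key 'max' through all 12 events:
  event 1 (t=1: SET count = 33): max unchanged
  event 2 (t=4: INC max by 5): max (absent) -> 5
  event 3 (t=11: DEC max by 7): max 5 -> -2
  event 4 (t=17: SET max = -5): max -2 -> -5
  event 5 (t=25: INC total by 15): max unchanged
  event 6 (t=32: SET max = 45): max -5 -> 45
  event 7 (t=36: INC count by 9): max unchanged
  event 8 (t=45: DEC max by 9): max 45 -> 36
  event 9 (t=46: SET total = 38): max unchanged
  event 10 (t=53: DEC count by 15): max unchanged
  event 11 (t=54: SET count = -4): max unchanged
  event 12 (t=59: SET total = -16): max unchanged
Final: max = 36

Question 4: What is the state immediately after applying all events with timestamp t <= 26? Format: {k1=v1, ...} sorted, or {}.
Apply events with t <= 26 (5 events):
  after event 1 (t=1: SET count = 33): {count=33}
  after event 2 (t=4: INC max by 5): {count=33, max=5}
  after event 3 (t=11: DEC max by 7): {count=33, max=-2}
  after event 4 (t=17: SET max = -5): {count=33, max=-5}
  after event 5 (t=25: INC total by 15): {count=33, max=-5, total=15}

Answer: {count=33, max=-5, total=15}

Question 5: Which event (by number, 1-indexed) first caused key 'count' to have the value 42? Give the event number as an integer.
Answer: 7

Derivation:
Looking for first event where count becomes 42:
  event 1: count = 33
  event 2: count = 33
  event 3: count = 33
  event 4: count = 33
  event 5: count = 33
  event 6: count = 33
  event 7: count 33 -> 42  <-- first match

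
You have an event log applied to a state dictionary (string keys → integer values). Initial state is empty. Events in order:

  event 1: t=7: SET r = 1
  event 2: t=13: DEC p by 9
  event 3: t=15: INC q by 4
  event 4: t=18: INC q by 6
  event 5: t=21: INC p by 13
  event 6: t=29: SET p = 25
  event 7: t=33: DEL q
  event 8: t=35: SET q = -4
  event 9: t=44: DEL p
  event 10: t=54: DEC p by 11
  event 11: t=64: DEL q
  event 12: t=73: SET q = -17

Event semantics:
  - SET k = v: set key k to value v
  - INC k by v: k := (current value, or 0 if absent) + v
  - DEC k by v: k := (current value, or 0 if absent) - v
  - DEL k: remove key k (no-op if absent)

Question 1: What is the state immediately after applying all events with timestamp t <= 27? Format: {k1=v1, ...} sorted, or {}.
Answer: {p=4, q=10, r=1}

Derivation:
Apply events with t <= 27 (5 events):
  after event 1 (t=7: SET r = 1): {r=1}
  after event 2 (t=13: DEC p by 9): {p=-9, r=1}
  after event 3 (t=15: INC q by 4): {p=-9, q=4, r=1}
  after event 4 (t=18: INC q by 6): {p=-9, q=10, r=1}
  after event 5 (t=21: INC p by 13): {p=4, q=10, r=1}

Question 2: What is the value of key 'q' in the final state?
Answer: -17

Derivation:
Track key 'q' through all 12 events:
  event 1 (t=7: SET r = 1): q unchanged
  event 2 (t=13: DEC p by 9): q unchanged
  event 3 (t=15: INC q by 4): q (absent) -> 4
  event 4 (t=18: INC q by 6): q 4 -> 10
  event 5 (t=21: INC p by 13): q unchanged
  event 6 (t=29: SET p = 25): q unchanged
  event 7 (t=33: DEL q): q 10 -> (absent)
  event 8 (t=35: SET q = -4): q (absent) -> -4
  event 9 (t=44: DEL p): q unchanged
  event 10 (t=54: DEC p by 11): q unchanged
  event 11 (t=64: DEL q): q -4 -> (absent)
  event 12 (t=73: SET q = -17): q (absent) -> -17
Final: q = -17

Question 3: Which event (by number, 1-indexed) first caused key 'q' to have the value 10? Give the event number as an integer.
Answer: 4

Derivation:
Looking for first event where q becomes 10:
  event 3: q = 4
  event 4: q 4 -> 10  <-- first match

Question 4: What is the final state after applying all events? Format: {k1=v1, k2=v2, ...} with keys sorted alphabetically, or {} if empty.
Answer: {p=-11, q=-17, r=1}

Derivation:
  after event 1 (t=7: SET r = 1): {r=1}
  after event 2 (t=13: DEC p by 9): {p=-9, r=1}
  after event 3 (t=15: INC q by 4): {p=-9, q=4, r=1}
  after event 4 (t=18: INC q by 6): {p=-9, q=10, r=1}
  after event 5 (t=21: INC p by 13): {p=4, q=10, r=1}
  after event 6 (t=29: SET p = 25): {p=25, q=10, r=1}
  after event 7 (t=33: DEL q): {p=25, r=1}
  after event 8 (t=35: SET q = -4): {p=25, q=-4, r=1}
  after event 9 (t=44: DEL p): {q=-4, r=1}
  after event 10 (t=54: DEC p by 11): {p=-11, q=-4, r=1}
  after event 11 (t=64: DEL q): {p=-11, r=1}
  after event 12 (t=73: SET q = -17): {p=-11, q=-17, r=1}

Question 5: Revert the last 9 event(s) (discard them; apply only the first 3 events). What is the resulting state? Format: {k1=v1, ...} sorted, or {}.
Answer: {p=-9, q=4, r=1}

Derivation:
Keep first 3 events (discard last 9):
  after event 1 (t=7: SET r = 1): {r=1}
  after event 2 (t=13: DEC p by 9): {p=-9, r=1}
  after event 3 (t=15: INC q by 4): {p=-9, q=4, r=1}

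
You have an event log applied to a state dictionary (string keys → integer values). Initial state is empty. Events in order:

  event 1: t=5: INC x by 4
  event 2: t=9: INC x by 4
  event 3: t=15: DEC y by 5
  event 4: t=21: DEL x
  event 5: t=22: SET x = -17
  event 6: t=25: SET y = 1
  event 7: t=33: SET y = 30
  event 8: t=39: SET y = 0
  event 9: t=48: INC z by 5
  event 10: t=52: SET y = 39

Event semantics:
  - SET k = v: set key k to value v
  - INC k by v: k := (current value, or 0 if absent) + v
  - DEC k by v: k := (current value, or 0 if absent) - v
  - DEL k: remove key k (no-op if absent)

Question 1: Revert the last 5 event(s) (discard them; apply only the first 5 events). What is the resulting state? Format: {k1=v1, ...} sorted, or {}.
Keep first 5 events (discard last 5):
  after event 1 (t=5: INC x by 4): {x=4}
  after event 2 (t=9: INC x by 4): {x=8}
  after event 3 (t=15: DEC y by 5): {x=8, y=-5}
  after event 4 (t=21: DEL x): {y=-5}
  after event 5 (t=22: SET x = -17): {x=-17, y=-5}

Answer: {x=-17, y=-5}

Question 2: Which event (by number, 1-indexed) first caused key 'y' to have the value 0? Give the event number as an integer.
Answer: 8

Derivation:
Looking for first event where y becomes 0:
  event 3: y = -5
  event 4: y = -5
  event 5: y = -5
  event 6: y = 1
  event 7: y = 30
  event 8: y 30 -> 0  <-- first match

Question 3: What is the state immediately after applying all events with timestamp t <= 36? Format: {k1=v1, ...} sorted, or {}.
Answer: {x=-17, y=30}

Derivation:
Apply events with t <= 36 (7 events):
  after event 1 (t=5: INC x by 4): {x=4}
  after event 2 (t=9: INC x by 4): {x=8}
  after event 3 (t=15: DEC y by 5): {x=8, y=-5}
  after event 4 (t=21: DEL x): {y=-5}
  after event 5 (t=22: SET x = -17): {x=-17, y=-5}
  after event 6 (t=25: SET y = 1): {x=-17, y=1}
  after event 7 (t=33: SET y = 30): {x=-17, y=30}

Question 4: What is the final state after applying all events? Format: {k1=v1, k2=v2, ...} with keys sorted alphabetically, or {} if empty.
Answer: {x=-17, y=39, z=5}

Derivation:
  after event 1 (t=5: INC x by 4): {x=4}
  after event 2 (t=9: INC x by 4): {x=8}
  after event 3 (t=15: DEC y by 5): {x=8, y=-5}
  after event 4 (t=21: DEL x): {y=-5}
  after event 5 (t=22: SET x = -17): {x=-17, y=-5}
  after event 6 (t=25: SET y = 1): {x=-17, y=1}
  after event 7 (t=33: SET y = 30): {x=-17, y=30}
  after event 8 (t=39: SET y = 0): {x=-17, y=0}
  after event 9 (t=48: INC z by 5): {x=-17, y=0, z=5}
  after event 10 (t=52: SET y = 39): {x=-17, y=39, z=5}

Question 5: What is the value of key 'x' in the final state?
Answer: -17

Derivation:
Track key 'x' through all 10 events:
  event 1 (t=5: INC x by 4): x (absent) -> 4
  event 2 (t=9: INC x by 4): x 4 -> 8
  event 3 (t=15: DEC y by 5): x unchanged
  event 4 (t=21: DEL x): x 8 -> (absent)
  event 5 (t=22: SET x = -17): x (absent) -> -17
  event 6 (t=25: SET y = 1): x unchanged
  event 7 (t=33: SET y = 30): x unchanged
  event 8 (t=39: SET y = 0): x unchanged
  event 9 (t=48: INC z by 5): x unchanged
  event 10 (t=52: SET y = 39): x unchanged
Final: x = -17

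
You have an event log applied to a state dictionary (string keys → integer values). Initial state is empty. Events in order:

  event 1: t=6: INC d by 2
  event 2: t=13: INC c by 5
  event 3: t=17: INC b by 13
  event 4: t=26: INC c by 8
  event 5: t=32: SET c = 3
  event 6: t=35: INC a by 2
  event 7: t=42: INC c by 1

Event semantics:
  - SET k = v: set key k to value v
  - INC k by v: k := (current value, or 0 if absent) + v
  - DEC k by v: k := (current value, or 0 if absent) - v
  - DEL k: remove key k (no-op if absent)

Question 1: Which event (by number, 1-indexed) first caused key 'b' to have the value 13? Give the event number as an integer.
Looking for first event where b becomes 13:
  event 3: b (absent) -> 13  <-- first match

Answer: 3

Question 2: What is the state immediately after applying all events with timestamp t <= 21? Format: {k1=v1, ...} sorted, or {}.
Apply events with t <= 21 (3 events):
  after event 1 (t=6: INC d by 2): {d=2}
  after event 2 (t=13: INC c by 5): {c=5, d=2}
  after event 3 (t=17: INC b by 13): {b=13, c=5, d=2}

Answer: {b=13, c=5, d=2}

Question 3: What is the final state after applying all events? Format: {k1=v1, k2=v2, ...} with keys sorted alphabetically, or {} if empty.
Answer: {a=2, b=13, c=4, d=2}

Derivation:
  after event 1 (t=6: INC d by 2): {d=2}
  after event 2 (t=13: INC c by 5): {c=5, d=2}
  after event 3 (t=17: INC b by 13): {b=13, c=5, d=2}
  after event 4 (t=26: INC c by 8): {b=13, c=13, d=2}
  after event 5 (t=32: SET c = 3): {b=13, c=3, d=2}
  after event 6 (t=35: INC a by 2): {a=2, b=13, c=3, d=2}
  after event 7 (t=42: INC c by 1): {a=2, b=13, c=4, d=2}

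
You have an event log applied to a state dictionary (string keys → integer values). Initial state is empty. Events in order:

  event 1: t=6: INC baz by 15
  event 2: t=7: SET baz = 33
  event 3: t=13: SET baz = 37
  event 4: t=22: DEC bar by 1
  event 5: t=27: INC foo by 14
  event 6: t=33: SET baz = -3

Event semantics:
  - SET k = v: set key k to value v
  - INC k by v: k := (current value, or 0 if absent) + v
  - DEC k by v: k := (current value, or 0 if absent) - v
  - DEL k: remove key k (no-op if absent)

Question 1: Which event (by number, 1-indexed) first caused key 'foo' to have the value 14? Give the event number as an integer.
Answer: 5

Derivation:
Looking for first event where foo becomes 14:
  event 5: foo (absent) -> 14  <-- first match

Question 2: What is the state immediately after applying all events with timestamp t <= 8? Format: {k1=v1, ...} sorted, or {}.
Apply events with t <= 8 (2 events):
  after event 1 (t=6: INC baz by 15): {baz=15}
  after event 2 (t=7: SET baz = 33): {baz=33}

Answer: {baz=33}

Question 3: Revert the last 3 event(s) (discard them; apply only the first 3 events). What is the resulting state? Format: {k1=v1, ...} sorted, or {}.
Keep first 3 events (discard last 3):
  after event 1 (t=6: INC baz by 15): {baz=15}
  after event 2 (t=7: SET baz = 33): {baz=33}
  after event 3 (t=13: SET baz = 37): {baz=37}

Answer: {baz=37}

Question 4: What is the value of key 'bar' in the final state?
Track key 'bar' through all 6 events:
  event 1 (t=6: INC baz by 15): bar unchanged
  event 2 (t=7: SET baz = 33): bar unchanged
  event 3 (t=13: SET baz = 37): bar unchanged
  event 4 (t=22: DEC bar by 1): bar (absent) -> -1
  event 5 (t=27: INC foo by 14): bar unchanged
  event 6 (t=33: SET baz = -3): bar unchanged
Final: bar = -1

Answer: -1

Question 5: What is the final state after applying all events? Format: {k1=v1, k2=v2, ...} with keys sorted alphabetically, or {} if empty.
  after event 1 (t=6: INC baz by 15): {baz=15}
  after event 2 (t=7: SET baz = 33): {baz=33}
  after event 3 (t=13: SET baz = 37): {baz=37}
  after event 4 (t=22: DEC bar by 1): {bar=-1, baz=37}
  after event 5 (t=27: INC foo by 14): {bar=-1, baz=37, foo=14}
  after event 6 (t=33: SET baz = -3): {bar=-1, baz=-3, foo=14}

Answer: {bar=-1, baz=-3, foo=14}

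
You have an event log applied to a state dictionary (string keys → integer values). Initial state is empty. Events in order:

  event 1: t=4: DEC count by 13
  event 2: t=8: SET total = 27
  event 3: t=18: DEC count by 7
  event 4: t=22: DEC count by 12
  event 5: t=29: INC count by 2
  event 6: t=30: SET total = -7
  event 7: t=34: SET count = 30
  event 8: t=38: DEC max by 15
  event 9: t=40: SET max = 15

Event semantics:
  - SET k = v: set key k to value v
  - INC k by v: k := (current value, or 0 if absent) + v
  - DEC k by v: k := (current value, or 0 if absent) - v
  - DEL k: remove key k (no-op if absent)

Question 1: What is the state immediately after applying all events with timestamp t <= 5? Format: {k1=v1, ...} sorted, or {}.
Apply events with t <= 5 (1 events):
  after event 1 (t=4: DEC count by 13): {count=-13}

Answer: {count=-13}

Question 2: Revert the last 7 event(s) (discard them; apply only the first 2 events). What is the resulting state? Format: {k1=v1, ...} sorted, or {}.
Answer: {count=-13, total=27}

Derivation:
Keep first 2 events (discard last 7):
  after event 1 (t=4: DEC count by 13): {count=-13}
  after event 2 (t=8: SET total = 27): {count=-13, total=27}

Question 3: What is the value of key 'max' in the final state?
Answer: 15

Derivation:
Track key 'max' through all 9 events:
  event 1 (t=4: DEC count by 13): max unchanged
  event 2 (t=8: SET total = 27): max unchanged
  event 3 (t=18: DEC count by 7): max unchanged
  event 4 (t=22: DEC count by 12): max unchanged
  event 5 (t=29: INC count by 2): max unchanged
  event 6 (t=30: SET total = -7): max unchanged
  event 7 (t=34: SET count = 30): max unchanged
  event 8 (t=38: DEC max by 15): max (absent) -> -15
  event 9 (t=40: SET max = 15): max -15 -> 15
Final: max = 15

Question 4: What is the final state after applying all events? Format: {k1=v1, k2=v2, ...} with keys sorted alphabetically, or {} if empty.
Answer: {count=30, max=15, total=-7}

Derivation:
  after event 1 (t=4: DEC count by 13): {count=-13}
  after event 2 (t=8: SET total = 27): {count=-13, total=27}
  after event 3 (t=18: DEC count by 7): {count=-20, total=27}
  after event 4 (t=22: DEC count by 12): {count=-32, total=27}
  after event 5 (t=29: INC count by 2): {count=-30, total=27}
  after event 6 (t=30: SET total = -7): {count=-30, total=-7}
  after event 7 (t=34: SET count = 30): {count=30, total=-7}
  after event 8 (t=38: DEC max by 15): {count=30, max=-15, total=-7}
  after event 9 (t=40: SET max = 15): {count=30, max=15, total=-7}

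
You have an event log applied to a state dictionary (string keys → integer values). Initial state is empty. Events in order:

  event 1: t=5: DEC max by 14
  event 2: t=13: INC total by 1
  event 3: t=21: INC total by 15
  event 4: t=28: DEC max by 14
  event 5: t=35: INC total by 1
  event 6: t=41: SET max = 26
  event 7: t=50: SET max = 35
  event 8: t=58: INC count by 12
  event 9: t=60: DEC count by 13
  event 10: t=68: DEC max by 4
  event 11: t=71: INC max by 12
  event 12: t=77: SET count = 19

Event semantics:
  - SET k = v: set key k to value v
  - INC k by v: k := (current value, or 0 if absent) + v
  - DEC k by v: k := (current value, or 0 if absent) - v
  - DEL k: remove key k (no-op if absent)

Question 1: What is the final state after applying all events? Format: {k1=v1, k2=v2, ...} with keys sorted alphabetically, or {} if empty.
Answer: {count=19, max=43, total=17}

Derivation:
  after event 1 (t=5: DEC max by 14): {max=-14}
  after event 2 (t=13: INC total by 1): {max=-14, total=1}
  after event 3 (t=21: INC total by 15): {max=-14, total=16}
  after event 4 (t=28: DEC max by 14): {max=-28, total=16}
  after event 5 (t=35: INC total by 1): {max=-28, total=17}
  after event 6 (t=41: SET max = 26): {max=26, total=17}
  after event 7 (t=50: SET max = 35): {max=35, total=17}
  after event 8 (t=58: INC count by 12): {count=12, max=35, total=17}
  after event 9 (t=60: DEC count by 13): {count=-1, max=35, total=17}
  after event 10 (t=68: DEC max by 4): {count=-1, max=31, total=17}
  after event 11 (t=71: INC max by 12): {count=-1, max=43, total=17}
  after event 12 (t=77: SET count = 19): {count=19, max=43, total=17}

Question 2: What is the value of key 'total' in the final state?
Answer: 17

Derivation:
Track key 'total' through all 12 events:
  event 1 (t=5: DEC max by 14): total unchanged
  event 2 (t=13: INC total by 1): total (absent) -> 1
  event 3 (t=21: INC total by 15): total 1 -> 16
  event 4 (t=28: DEC max by 14): total unchanged
  event 5 (t=35: INC total by 1): total 16 -> 17
  event 6 (t=41: SET max = 26): total unchanged
  event 7 (t=50: SET max = 35): total unchanged
  event 8 (t=58: INC count by 12): total unchanged
  event 9 (t=60: DEC count by 13): total unchanged
  event 10 (t=68: DEC max by 4): total unchanged
  event 11 (t=71: INC max by 12): total unchanged
  event 12 (t=77: SET count = 19): total unchanged
Final: total = 17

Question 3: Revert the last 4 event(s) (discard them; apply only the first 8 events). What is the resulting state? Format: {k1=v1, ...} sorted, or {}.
Answer: {count=12, max=35, total=17}

Derivation:
Keep first 8 events (discard last 4):
  after event 1 (t=5: DEC max by 14): {max=-14}
  after event 2 (t=13: INC total by 1): {max=-14, total=1}
  after event 3 (t=21: INC total by 15): {max=-14, total=16}
  after event 4 (t=28: DEC max by 14): {max=-28, total=16}
  after event 5 (t=35: INC total by 1): {max=-28, total=17}
  after event 6 (t=41: SET max = 26): {max=26, total=17}
  after event 7 (t=50: SET max = 35): {max=35, total=17}
  after event 8 (t=58: INC count by 12): {count=12, max=35, total=17}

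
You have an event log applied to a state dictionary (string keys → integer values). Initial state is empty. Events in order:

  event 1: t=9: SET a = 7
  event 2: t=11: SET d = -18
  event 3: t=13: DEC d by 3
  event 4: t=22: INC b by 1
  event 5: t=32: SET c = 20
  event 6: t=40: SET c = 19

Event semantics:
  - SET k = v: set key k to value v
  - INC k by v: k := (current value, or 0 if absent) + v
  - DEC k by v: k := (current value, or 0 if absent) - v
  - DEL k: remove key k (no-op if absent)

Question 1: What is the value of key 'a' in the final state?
Answer: 7

Derivation:
Track key 'a' through all 6 events:
  event 1 (t=9: SET a = 7): a (absent) -> 7
  event 2 (t=11: SET d = -18): a unchanged
  event 3 (t=13: DEC d by 3): a unchanged
  event 4 (t=22: INC b by 1): a unchanged
  event 5 (t=32: SET c = 20): a unchanged
  event 6 (t=40: SET c = 19): a unchanged
Final: a = 7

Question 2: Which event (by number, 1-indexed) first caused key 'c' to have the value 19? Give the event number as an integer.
Answer: 6

Derivation:
Looking for first event where c becomes 19:
  event 5: c = 20
  event 6: c 20 -> 19  <-- first match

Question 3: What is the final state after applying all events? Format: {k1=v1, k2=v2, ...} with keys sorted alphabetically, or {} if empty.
Answer: {a=7, b=1, c=19, d=-21}

Derivation:
  after event 1 (t=9: SET a = 7): {a=7}
  after event 2 (t=11: SET d = -18): {a=7, d=-18}
  after event 3 (t=13: DEC d by 3): {a=7, d=-21}
  after event 4 (t=22: INC b by 1): {a=7, b=1, d=-21}
  after event 5 (t=32: SET c = 20): {a=7, b=1, c=20, d=-21}
  after event 6 (t=40: SET c = 19): {a=7, b=1, c=19, d=-21}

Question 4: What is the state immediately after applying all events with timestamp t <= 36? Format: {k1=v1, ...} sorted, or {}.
Answer: {a=7, b=1, c=20, d=-21}

Derivation:
Apply events with t <= 36 (5 events):
  after event 1 (t=9: SET a = 7): {a=7}
  after event 2 (t=11: SET d = -18): {a=7, d=-18}
  after event 3 (t=13: DEC d by 3): {a=7, d=-21}
  after event 4 (t=22: INC b by 1): {a=7, b=1, d=-21}
  after event 5 (t=32: SET c = 20): {a=7, b=1, c=20, d=-21}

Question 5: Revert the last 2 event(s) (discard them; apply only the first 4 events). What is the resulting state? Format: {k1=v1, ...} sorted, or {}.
Keep first 4 events (discard last 2):
  after event 1 (t=9: SET a = 7): {a=7}
  after event 2 (t=11: SET d = -18): {a=7, d=-18}
  after event 3 (t=13: DEC d by 3): {a=7, d=-21}
  after event 4 (t=22: INC b by 1): {a=7, b=1, d=-21}

Answer: {a=7, b=1, d=-21}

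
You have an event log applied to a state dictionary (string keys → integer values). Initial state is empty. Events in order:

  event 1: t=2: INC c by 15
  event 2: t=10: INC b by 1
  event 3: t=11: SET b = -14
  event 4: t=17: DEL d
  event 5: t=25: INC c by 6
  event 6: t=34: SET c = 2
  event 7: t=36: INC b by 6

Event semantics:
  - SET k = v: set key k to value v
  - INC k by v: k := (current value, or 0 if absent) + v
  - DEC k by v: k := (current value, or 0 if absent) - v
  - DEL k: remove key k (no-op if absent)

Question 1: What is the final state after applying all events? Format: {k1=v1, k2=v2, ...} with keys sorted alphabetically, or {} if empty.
  after event 1 (t=2: INC c by 15): {c=15}
  after event 2 (t=10: INC b by 1): {b=1, c=15}
  after event 3 (t=11: SET b = -14): {b=-14, c=15}
  after event 4 (t=17: DEL d): {b=-14, c=15}
  after event 5 (t=25: INC c by 6): {b=-14, c=21}
  after event 6 (t=34: SET c = 2): {b=-14, c=2}
  after event 7 (t=36: INC b by 6): {b=-8, c=2}

Answer: {b=-8, c=2}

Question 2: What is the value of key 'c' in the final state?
Track key 'c' through all 7 events:
  event 1 (t=2: INC c by 15): c (absent) -> 15
  event 2 (t=10: INC b by 1): c unchanged
  event 3 (t=11: SET b = -14): c unchanged
  event 4 (t=17: DEL d): c unchanged
  event 5 (t=25: INC c by 6): c 15 -> 21
  event 6 (t=34: SET c = 2): c 21 -> 2
  event 7 (t=36: INC b by 6): c unchanged
Final: c = 2

Answer: 2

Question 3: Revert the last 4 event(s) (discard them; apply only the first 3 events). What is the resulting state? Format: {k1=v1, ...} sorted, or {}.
Answer: {b=-14, c=15}

Derivation:
Keep first 3 events (discard last 4):
  after event 1 (t=2: INC c by 15): {c=15}
  after event 2 (t=10: INC b by 1): {b=1, c=15}
  after event 3 (t=11: SET b = -14): {b=-14, c=15}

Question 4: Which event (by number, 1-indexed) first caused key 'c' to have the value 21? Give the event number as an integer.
Looking for first event where c becomes 21:
  event 1: c = 15
  event 2: c = 15
  event 3: c = 15
  event 4: c = 15
  event 5: c 15 -> 21  <-- first match

Answer: 5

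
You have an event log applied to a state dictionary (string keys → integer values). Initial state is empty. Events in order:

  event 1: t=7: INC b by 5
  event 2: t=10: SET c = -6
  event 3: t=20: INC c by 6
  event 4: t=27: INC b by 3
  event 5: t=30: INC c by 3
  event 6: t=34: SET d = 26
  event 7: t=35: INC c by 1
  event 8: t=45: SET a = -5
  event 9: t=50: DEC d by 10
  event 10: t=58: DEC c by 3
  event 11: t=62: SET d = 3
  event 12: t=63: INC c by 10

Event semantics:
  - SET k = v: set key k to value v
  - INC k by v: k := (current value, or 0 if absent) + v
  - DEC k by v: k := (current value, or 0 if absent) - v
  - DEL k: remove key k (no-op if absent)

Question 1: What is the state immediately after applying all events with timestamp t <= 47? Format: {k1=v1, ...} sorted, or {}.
Apply events with t <= 47 (8 events):
  after event 1 (t=7: INC b by 5): {b=5}
  after event 2 (t=10: SET c = -6): {b=5, c=-6}
  after event 3 (t=20: INC c by 6): {b=5, c=0}
  after event 4 (t=27: INC b by 3): {b=8, c=0}
  after event 5 (t=30: INC c by 3): {b=8, c=3}
  after event 6 (t=34: SET d = 26): {b=8, c=3, d=26}
  after event 7 (t=35: INC c by 1): {b=8, c=4, d=26}
  after event 8 (t=45: SET a = -5): {a=-5, b=8, c=4, d=26}

Answer: {a=-5, b=8, c=4, d=26}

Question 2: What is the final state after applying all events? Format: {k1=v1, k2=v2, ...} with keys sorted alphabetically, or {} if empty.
Answer: {a=-5, b=8, c=11, d=3}

Derivation:
  after event 1 (t=7: INC b by 5): {b=5}
  after event 2 (t=10: SET c = -6): {b=5, c=-6}
  after event 3 (t=20: INC c by 6): {b=5, c=0}
  after event 4 (t=27: INC b by 3): {b=8, c=0}
  after event 5 (t=30: INC c by 3): {b=8, c=3}
  after event 6 (t=34: SET d = 26): {b=8, c=3, d=26}
  after event 7 (t=35: INC c by 1): {b=8, c=4, d=26}
  after event 8 (t=45: SET a = -5): {a=-5, b=8, c=4, d=26}
  after event 9 (t=50: DEC d by 10): {a=-5, b=8, c=4, d=16}
  after event 10 (t=58: DEC c by 3): {a=-5, b=8, c=1, d=16}
  after event 11 (t=62: SET d = 3): {a=-5, b=8, c=1, d=3}
  after event 12 (t=63: INC c by 10): {a=-5, b=8, c=11, d=3}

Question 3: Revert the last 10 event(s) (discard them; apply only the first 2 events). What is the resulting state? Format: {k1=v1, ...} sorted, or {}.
Keep first 2 events (discard last 10):
  after event 1 (t=7: INC b by 5): {b=5}
  after event 2 (t=10: SET c = -6): {b=5, c=-6}

Answer: {b=5, c=-6}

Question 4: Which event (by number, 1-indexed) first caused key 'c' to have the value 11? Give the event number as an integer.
Answer: 12

Derivation:
Looking for first event where c becomes 11:
  event 2: c = -6
  event 3: c = 0
  event 4: c = 0
  event 5: c = 3
  event 6: c = 3
  event 7: c = 4
  event 8: c = 4
  event 9: c = 4
  event 10: c = 1
  event 11: c = 1
  event 12: c 1 -> 11  <-- first match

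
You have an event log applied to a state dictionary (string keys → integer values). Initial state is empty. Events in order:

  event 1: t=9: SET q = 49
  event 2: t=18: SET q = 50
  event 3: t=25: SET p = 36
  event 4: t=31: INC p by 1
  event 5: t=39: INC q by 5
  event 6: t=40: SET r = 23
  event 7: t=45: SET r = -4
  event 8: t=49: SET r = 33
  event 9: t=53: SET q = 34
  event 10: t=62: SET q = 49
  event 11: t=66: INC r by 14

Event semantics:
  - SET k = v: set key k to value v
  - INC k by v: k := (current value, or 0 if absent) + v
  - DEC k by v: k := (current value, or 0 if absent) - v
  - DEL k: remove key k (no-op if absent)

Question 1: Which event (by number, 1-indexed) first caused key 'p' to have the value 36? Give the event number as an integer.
Looking for first event where p becomes 36:
  event 3: p (absent) -> 36  <-- first match

Answer: 3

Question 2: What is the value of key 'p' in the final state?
Track key 'p' through all 11 events:
  event 1 (t=9: SET q = 49): p unchanged
  event 2 (t=18: SET q = 50): p unchanged
  event 3 (t=25: SET p = 36): p (absent) -> 36
  event 4 (t=31: INC p by 1): p 36 -> 37
  event 5 (t=39: INC q by 5): p unchanged
  event 6 (t=40: SET r = 23): p unchanged
  event 7 (t=45: SET r = -4): p unchanged
  event 8 (t=49: SET r = 33): p unchanged
  event 9 (t=53: SET q = 34): p unchanged
  event 10 (t=62: SET q = 49): p unchanged
  event 11 (t=66: INC r by 14): p unchanged
Final: p = 37

Answer: 37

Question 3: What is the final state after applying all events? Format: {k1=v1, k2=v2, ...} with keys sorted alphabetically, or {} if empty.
Answer: {p=37, q=49, r=47}

Derivation:
  after event 1 (t=9: SET q = 49): {q=49}
  after event 2 (t=18: SET q = 50): {q=50}
  after event 3 (t=25: SET p = 36): {p=36, q=50}
  after event 4 (t=31: INC p by 1): {p=37, q=50}
  after event 5 (t=39: INC q by 5): {p=37, q=55}
  after event 6 (t=40: SET r = 23): {p=37, q=55, r=23}
  after event 7 (t=45: SET r = -4): {p=37, q=55, r=-4}
  after event 8 (t=49: SET r = 33): {p=37, q=55, r=33}
  after event 9 (t=53: SET q = 34): {p=37, q=34, r=33}
  after event 10 (t=62: SET q = 49): {p=37, q=49, r=33}
  after event 11 (t=66: INC r by 14): {p=37, q=49, r=47}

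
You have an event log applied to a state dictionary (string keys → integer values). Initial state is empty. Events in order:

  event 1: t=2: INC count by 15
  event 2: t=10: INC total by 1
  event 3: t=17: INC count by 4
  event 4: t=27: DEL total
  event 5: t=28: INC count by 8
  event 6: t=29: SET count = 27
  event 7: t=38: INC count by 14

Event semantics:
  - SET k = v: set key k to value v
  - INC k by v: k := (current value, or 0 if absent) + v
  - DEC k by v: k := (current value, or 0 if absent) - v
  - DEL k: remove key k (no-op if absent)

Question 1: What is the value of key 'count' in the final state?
Answer: 41

Derivation:
Track key 'count' through all 7 events:
  event 1 (t=2: INC count by 15): count (absent) -> 15
  event 2 (t=10: INC total by 1): count unchanged
  event 3 (t=17: INC count by 4): count 15 -> 19
  event 4 (t=27: DEL total): count unchanged
  event 5 (t=28: INC count by 8): count 19 -> 27
  event 6 (t=29: SET count = 27): count 27 -> 27
  event 7 (t=38: INC count by 14): count 27 -> 41
Final: count = 41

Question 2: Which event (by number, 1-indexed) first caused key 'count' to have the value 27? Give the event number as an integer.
Looking for first event where count becomes 27:
  event 1: count = 15
  event 2: count = 15
  event 3: count = 19
  event 4: count = 19
  event 5: count 19 -> 27  <-- first match

Answer: 5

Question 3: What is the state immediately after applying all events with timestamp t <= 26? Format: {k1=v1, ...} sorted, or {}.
Apply events with t <= 26 (3 events):
  after event 1 (t=2: INC count by 15): {count=15}
  after event 2 (t=10: INC total by 1): {count=15, total=1}
  after event 3 (t=17: INC count by 4): {count=19, total=1}

Answer: {count=19, total=1}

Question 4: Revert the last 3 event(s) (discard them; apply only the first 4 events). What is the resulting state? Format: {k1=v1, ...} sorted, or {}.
Answer: {count=19}

Derivation:
Keep first 4 events (discard last 3):
  after event 1 (t=2: INC count by 15): {count=15}
  after event 2 (t=10: INC total by 1): {count=15, total=1}
  after event 3 (t=17: INC count by 4): {count=19, total=1}
  after event 4 (t=27: DEL total): {count=19}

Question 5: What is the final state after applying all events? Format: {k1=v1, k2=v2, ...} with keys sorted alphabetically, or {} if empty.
  after event 1 (t=2: INC count by 15): {count=15}
  after event 2 (t=10: INC total by 1): {count=15, total=1}
  after event 3 (t=17: INC count by 4): {count=19, total=1}
  after event 4 (t=27: DEL total): {count=19}
  after event 5 (t=28: INC count by 8): {count=27}
  after event 6 (t=29: SET count = 27): {count=27}
  after event 7 (t=38: INC count by 14): {count=41}

Answer: {count=41}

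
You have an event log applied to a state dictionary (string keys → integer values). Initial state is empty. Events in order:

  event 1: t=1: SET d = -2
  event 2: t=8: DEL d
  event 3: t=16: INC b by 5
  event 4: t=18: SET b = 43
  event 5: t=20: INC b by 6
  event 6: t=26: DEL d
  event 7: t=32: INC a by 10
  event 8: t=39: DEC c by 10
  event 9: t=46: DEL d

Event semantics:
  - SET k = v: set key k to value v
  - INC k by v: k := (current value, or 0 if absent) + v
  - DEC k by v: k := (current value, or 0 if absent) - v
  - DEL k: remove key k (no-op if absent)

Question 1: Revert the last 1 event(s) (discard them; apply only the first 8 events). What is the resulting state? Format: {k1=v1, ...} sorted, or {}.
Answer: {a=10, b=49, c=-10}

Derivation:
Keep first 8 events (discard last 1):
  after event 1 (t=1: SET d = -2): {d=-2}
  after event 2 (t=8: DEL d): {}
  after event 3 (t=16: INC b by 5): {b=5}
  after event 4 (t=18: SET b = 43): {b=43}
  after event 5 (t=20: INC b by 6): {b=49}
  after event 6 (t=26: DEL d): {b=49}
  after event 7 (t=32: INC a by 10): {a=10, b=49}
  after event 8 (t=39: DEC c by 10): {a=10, b=49, c=-10}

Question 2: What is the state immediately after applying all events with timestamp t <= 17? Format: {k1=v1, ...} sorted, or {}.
Apply events with t <= 17 (3 events):
  after event 1 (t=1: SET d = -2): {d=-2}
  after event 2 (t=8: DEL d): {}
  after event 3 (t=16: INC b by 5): {b=5}

Answer: {b=5}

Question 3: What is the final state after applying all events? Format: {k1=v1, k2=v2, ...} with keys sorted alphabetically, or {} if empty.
Answer: {a=10, b=49, c=-10}

Derivation:
  after event 1 (t=1: SET d = -2): {d=-2}
  after event 2 (t=8: DEL d): {}
  after event 3 (t=16: INC b by 5): {b=5}
  after event 4 (t=18: SET b = 43): {b=43}
  after event 5 (t=20: INC b by 6): {b=49}
  after event 6 (t=26: DEL d): {b=49}
  after event 7 (t=32: INC a by 10): {a=10, b=49}
  after event 8 (t=39: DEC c by 10): {a=10, b=49, c=-10}
  after event 9 (t=46: DEL d): {a=10, b=49, c=-10}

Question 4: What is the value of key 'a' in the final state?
Answer: 10

Derivation:
Track key 'a' through all 9 events:
  event 1 (t=1: SET d = -2): a unchanged
  event 2 (t=8: DEL d): a unchanged
  event 3 (t=16: INC b by 5): a unchanged
  event 4 (t=18: SET b = 43): a unchanged
  event 5 (t=20: INC b by 6): a unchanged
  event 6 (t=26: DEL d): a unchanged
  event 7 (t=32: INC a by 10): a (absent) -> 10
  event 8 (t=39: DEC c by 10): a unchanged
  event 9 (t=46: DEL d): a unchanged
Final: a = 10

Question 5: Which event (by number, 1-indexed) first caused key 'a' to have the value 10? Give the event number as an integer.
Looking for first event where a becomes 10:
  event 7: a (absent) -> 10  <-- first match

Answer: 7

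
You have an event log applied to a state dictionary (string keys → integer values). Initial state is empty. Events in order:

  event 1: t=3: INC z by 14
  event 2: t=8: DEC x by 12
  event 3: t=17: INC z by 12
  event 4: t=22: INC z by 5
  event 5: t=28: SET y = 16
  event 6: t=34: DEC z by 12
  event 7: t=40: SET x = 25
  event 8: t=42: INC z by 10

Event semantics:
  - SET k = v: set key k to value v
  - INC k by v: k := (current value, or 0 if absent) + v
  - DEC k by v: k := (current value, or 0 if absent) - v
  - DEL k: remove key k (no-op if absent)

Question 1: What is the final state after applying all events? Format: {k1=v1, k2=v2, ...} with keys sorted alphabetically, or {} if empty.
  after event 1 (t=3: INC z by 14): {z=14}
  after event 2 (t=8: DEC x by 12): {x=-12, z=14}
  after event 3 (t=17: INC z by 12): {x=-12, z=26}
  after event 4 (t=22: INC z by 5): {x=-12, z=31}
  after event 5 (t=28: SET y = 16): {x=-12, y=16, z=31}
  after event 6 (t=34: DEC z by 12): {x=-12, y=16, z=19}
  after event 7 (t=40: SET x = 25): {x=25, y=16, z=19}
  after event 8 (t=42: INC z by 10): {x=25, y=16, z=29}

Answer: {x=25, y=16, z=29}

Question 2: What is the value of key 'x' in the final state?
Answer: 25

Derivation:
Track key 'x' through all 8 events:
  event 1 (t=3: INC z by 14): x unchanged
  event 2 (t=8: DEC x by 12): x (absent) -> -12
  event 3 (t=17: INC z by 12): x unchanged
  event 4 (t=22: INC z by 5): x unchanged
  event 5 (t=28: SET y = 16): x unchanged
  event 6 (t=34: DEC z by 12): x unchanged
  event 7 (t=40: SET x = 25): x -12 -> 25
  event 8 (t=42: INC z by 10): x unchanged
Final: x = 25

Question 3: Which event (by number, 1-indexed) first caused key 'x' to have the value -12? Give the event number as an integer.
Looking for first event where x becomes -12:
  event 2: x (absent) -> -12  <-- first match

Answer: 2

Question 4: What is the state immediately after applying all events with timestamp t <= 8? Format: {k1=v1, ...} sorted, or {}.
Answer: {x=-12, z=14}

Derivation:
Apply events with t <= 8 (2 events):
  after event 1 (t=3: INC z by 14): {z=14}
  after event 2 (t=8: DEC x by 12): {x=-12, z=14}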